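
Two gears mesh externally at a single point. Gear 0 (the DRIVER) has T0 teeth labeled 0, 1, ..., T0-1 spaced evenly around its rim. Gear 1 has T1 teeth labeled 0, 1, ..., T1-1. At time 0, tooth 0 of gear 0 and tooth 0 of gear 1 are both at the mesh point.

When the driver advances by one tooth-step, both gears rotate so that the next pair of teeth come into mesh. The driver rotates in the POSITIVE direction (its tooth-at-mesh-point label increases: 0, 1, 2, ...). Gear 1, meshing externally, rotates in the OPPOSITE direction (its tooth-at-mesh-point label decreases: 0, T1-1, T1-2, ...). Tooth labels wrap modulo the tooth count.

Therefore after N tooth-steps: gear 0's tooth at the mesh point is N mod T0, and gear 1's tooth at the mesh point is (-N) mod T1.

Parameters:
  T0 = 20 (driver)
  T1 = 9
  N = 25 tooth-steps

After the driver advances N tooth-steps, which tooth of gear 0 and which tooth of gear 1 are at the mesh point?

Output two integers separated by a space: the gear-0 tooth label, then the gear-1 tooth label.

Answer: 5 2

Derivation:
Gear 0 (driver, T0=20): tooth at mesh = N mod T0
  25 = 1 * 20 + 5, so 25 mod 20 = 5
  gear 0 tooth = 5
Gear 1 (driven, T1=9): tooth at mesh = (-N) mod T1
  25 = 2 * 9 + 7, so 25 mod 9 = 7
  (-25) mod 9 = (-7) mod 9 = 9 - 7 = 2
Mesh after 25 steps: gear-0 tooth 5 meets gear-1 tooth 2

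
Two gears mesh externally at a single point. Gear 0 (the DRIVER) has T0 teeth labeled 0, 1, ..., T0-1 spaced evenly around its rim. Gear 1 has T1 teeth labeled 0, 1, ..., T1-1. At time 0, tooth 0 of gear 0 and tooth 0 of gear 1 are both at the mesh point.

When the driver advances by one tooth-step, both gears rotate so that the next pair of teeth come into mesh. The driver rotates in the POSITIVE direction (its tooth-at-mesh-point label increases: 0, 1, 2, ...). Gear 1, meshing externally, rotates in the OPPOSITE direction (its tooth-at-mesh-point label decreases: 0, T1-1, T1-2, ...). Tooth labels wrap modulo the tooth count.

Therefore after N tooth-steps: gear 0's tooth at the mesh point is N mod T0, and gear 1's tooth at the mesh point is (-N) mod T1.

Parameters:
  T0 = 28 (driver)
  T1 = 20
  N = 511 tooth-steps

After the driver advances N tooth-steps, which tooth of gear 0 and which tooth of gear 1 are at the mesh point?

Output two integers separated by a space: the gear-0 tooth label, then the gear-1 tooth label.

Answer: 7 9

Derivation:
Gear 0 (driver, T0=28): tooth at mesh = N mod T0
  511 = 18 * 28 + 7, so 511 mod 28 = 7
  gear 0 tooth = 7
Gear 1 (driven, T1=20): tooth at mesh = (-N) mod T1
  511 = 25 * 20 + 11, so 511 mod 20 = 11
  (-511) mod 20 = (-11) mod 20 = 20 - 11 = 9
Mesh after 511 steps: gear-0 tooth 7 meets gear-1 tooth 9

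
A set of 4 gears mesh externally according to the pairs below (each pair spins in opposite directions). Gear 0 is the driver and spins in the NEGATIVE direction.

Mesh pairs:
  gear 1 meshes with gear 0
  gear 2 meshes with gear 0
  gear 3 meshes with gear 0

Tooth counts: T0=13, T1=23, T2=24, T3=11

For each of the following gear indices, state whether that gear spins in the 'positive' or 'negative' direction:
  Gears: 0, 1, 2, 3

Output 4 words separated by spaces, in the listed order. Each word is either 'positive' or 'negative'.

Gear 0 (driver): negative (depth 0)
  gear 1: meshes with gear 0 -> depth 1 -> positive (opposite of gear 0)
  gear 2: meshes with gear 0 -> depth 1 -> positive (opposite of gear 0)
  gear 3: meshes with gear 0 -> depth 1 -> positive (opposite of gear 0)
Queried indices 0, 1, 2, 3 -> negative, positive, positive, positive

Answer: negative positive positive positive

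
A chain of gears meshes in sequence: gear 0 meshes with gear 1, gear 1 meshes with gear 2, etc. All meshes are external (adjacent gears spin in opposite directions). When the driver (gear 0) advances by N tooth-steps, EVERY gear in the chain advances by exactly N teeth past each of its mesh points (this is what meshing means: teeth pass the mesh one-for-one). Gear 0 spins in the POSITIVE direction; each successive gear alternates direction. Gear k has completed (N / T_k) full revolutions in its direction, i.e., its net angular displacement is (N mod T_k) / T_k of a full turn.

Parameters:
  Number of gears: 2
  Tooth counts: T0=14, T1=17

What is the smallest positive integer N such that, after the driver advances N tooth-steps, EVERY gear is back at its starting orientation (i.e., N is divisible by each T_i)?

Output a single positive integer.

Answer: 238

Derivation:
Gear k returns to start when N is a multiple of T_k.
All gears at start simultaneously when N is a common multiple of [14, 17]; the smallest such N is lcm(14, 17).
Start: lcm = T0 = 14
Fold in T1=17: gcd(14, 17) = 1; lcm(14, 17) = 14 * 17 / 1 = 238 / 1 = 238
Full cycle length = 238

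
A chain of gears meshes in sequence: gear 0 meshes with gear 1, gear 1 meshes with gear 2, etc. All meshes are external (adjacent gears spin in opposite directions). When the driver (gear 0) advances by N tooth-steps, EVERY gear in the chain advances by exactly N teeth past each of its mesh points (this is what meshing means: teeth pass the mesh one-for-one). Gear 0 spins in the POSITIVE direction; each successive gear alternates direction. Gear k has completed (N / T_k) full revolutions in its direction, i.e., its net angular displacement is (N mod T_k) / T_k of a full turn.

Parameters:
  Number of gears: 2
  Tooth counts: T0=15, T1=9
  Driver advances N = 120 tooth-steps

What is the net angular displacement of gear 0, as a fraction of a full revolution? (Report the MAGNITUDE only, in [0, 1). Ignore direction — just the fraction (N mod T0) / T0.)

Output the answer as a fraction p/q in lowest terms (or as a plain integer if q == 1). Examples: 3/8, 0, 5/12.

Answer: 0

Derivation:
Chain of 2 gears, tooth counts: [15, 9]
  gear 0: T0=15, direction=positive, advance = 120 mod 15 = 0 teeth = 0/15 turn
  gear 1: T1=9, direction=negative, advance = 120 mod 9 = 3 teeth = 3/9 turn
Gear 0: 120 mod 15 = 0
Fraction = 0 / 15 = 0/1 (gcd(0,15)=15) = 0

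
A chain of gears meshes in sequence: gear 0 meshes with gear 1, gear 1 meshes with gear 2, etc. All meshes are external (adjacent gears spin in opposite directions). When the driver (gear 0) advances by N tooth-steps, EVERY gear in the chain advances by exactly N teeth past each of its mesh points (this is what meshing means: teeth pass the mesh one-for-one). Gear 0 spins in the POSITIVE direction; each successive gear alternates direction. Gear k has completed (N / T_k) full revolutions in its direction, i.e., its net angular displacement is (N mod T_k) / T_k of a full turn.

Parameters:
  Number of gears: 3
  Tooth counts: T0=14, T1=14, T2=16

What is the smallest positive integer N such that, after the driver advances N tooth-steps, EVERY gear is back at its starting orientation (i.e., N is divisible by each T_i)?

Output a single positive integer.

Answer: 112

Derivation:
Gear k returns to start when N is a multiple of T_k.
All gears at start simultaneously when N is a common multiple of [14, 14, 16]; the smallest such N is lcm(14, 14, 16).
Start: lcm = T0 = 14
Fold in T1=14: gcd(14, 14) = 14; lcm(14, 14) = 14 * 14 / 14 = 196 / 14 = 14
Fold in T2=16: gcd(14, 16) = 2; lcm(14, 16) = 14 * 16 / 2 = 224 / 2 = 112
Full cycle length = 112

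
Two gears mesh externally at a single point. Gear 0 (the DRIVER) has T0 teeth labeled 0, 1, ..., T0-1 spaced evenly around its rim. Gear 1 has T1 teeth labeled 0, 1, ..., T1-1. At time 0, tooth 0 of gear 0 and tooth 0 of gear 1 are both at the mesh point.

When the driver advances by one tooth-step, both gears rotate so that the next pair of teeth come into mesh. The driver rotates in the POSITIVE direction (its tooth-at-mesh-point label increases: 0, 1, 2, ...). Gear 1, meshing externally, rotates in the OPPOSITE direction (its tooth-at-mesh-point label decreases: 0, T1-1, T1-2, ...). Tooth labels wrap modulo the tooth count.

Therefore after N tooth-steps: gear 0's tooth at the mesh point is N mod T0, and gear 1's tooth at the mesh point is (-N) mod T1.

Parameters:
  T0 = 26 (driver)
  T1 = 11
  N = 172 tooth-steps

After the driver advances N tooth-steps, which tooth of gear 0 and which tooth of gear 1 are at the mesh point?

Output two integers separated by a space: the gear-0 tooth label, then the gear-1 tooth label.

Gear 0 (driver, T0=26): tooth at mesh = N mod T0
  172 = 6 * 26 + 16, so 172 mod 26 = 16
  gear 0 tooth = 16
Gear 1 (driven, T1=11): tooth at mesh = (-N) mod T1
  172 = 15 * 11 + 7, so 172 mod 11 = 7
  (-172) mod 11 = (-7) mod 11 = 11 - 7 = 4
Mesh after 172 steps: gear-0 tooth 16 meets gear-1 tooth 4

Answer: 16 4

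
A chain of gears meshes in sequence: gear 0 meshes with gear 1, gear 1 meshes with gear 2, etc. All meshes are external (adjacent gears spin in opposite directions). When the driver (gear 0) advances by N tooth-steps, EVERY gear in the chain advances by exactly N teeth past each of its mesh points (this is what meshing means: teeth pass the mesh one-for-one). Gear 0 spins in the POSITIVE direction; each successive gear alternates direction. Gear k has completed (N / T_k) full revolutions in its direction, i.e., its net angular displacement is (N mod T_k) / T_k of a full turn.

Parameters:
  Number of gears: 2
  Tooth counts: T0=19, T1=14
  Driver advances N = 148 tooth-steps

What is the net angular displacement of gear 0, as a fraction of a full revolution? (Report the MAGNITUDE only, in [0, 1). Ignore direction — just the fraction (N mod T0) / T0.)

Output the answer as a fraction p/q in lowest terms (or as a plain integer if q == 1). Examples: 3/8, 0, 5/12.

Answer: 15/19

Derivation:
Chain of 2 gears, tooth counts: [19, 14]
  gear 0: T0=19, direction=positive, advance = 148 mod 19 = 15 teeth = 15/19 turn
  gear 1: T1=14, direction=negative, advance = 148 mod 14 = 8 teeth = 8/14 turn
Gear 0: 148 mod 19 = 15
Fraction = 15 / 19 = 15/19 (gcd(15,19)=1) = 15/19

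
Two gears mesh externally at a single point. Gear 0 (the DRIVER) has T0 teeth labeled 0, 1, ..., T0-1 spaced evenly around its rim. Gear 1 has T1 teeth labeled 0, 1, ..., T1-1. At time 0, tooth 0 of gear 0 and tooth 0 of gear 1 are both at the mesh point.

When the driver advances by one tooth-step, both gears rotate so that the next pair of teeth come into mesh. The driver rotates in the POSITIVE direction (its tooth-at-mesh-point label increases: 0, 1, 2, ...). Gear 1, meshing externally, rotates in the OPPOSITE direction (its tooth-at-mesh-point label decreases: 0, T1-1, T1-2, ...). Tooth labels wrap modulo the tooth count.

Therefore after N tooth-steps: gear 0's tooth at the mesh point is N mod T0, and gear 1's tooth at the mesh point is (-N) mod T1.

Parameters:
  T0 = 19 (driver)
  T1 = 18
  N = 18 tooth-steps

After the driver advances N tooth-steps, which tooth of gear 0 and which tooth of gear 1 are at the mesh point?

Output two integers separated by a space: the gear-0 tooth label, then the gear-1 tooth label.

Gear 0 (driver, T0=19): tooth at mesh = N mod T0
  18 = 0 * 19 + 18, so 18 mod 19 = 18
  gear 0 tooth = 18
Gear 1 (driven, T1=18): tooth at mesh = (-N) mod T1
  18 = 1 * 18 + 0, so 18 mod 18 = 0
  (-18) mod 18 = 0
Mesh after 18 steps: gear-0 tooth 18 meets gear-1 tooth 0

Answer: 18 0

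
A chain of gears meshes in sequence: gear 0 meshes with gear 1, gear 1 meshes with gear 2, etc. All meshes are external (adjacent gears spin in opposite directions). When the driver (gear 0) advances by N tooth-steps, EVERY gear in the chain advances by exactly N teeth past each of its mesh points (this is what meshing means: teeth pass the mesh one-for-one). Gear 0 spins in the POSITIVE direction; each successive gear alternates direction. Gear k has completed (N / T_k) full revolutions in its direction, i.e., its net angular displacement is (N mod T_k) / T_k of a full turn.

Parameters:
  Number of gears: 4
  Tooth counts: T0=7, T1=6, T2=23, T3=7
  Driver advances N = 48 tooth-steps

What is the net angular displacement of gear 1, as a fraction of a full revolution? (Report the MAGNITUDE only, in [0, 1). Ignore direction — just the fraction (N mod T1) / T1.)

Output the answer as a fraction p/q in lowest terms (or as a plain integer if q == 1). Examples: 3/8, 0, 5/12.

Chain of 4 gears, tooth counts: [7, 6, 23, 7]
  gear 0: T0=7, direction=positive, advance = 48 mod 7 = 6 teeth = 6/7 turn
  gear 1: T1=6, direction=negative, advance = 48 mod 6 = 0 teeth = 0/6 turn
  gear 2: T2=23, direction=positive, advance = 48 mod 23 = 2 teeth = 2/23 turn
  gear 3: T3=7, direction=negative, advance = 48 mod 7 = 6 teeth = 6/7 turn
Gear 1: 48 mod 6 = 0
Fraction = 0 / 6 = 0/1 (gcd(0,6)=6) = 0

Answer: 0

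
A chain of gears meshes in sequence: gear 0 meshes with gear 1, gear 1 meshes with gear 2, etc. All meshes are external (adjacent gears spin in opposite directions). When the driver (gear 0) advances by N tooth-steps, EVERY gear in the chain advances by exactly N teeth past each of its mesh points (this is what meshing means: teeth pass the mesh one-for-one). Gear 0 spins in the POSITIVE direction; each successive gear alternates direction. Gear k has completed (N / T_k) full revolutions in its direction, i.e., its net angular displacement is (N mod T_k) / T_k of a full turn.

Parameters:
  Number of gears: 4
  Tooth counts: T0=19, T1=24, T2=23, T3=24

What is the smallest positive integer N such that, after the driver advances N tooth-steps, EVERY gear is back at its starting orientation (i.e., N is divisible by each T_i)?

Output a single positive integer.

Answer: 10488

Derivation:
Gear k returns to start when N is a multiple of T_k.
All gears at start simultaneously when N is a common multiple of [19, 24, 23, 24]; the smallest such N is lcm(19, 24, 23, 24).
Start: lcm = T0 = 19
Fold in T1=24: gcd(19, 24) = 1; lcm(19, 24) = 19 * 24 / 1 = 456 / 1 = 456
Fold in T2=23: gcd(456, 23) = 1; lcm(456, 23) = 456 * 23 / 1 = 10488 / 1 = 10488
Fold in T3=24: gcd(10488, 24) = 24; lcm(10488, 24) = 10488 * 24 / 24 = 251712 / 24 = 10488
Full cycle length = 10488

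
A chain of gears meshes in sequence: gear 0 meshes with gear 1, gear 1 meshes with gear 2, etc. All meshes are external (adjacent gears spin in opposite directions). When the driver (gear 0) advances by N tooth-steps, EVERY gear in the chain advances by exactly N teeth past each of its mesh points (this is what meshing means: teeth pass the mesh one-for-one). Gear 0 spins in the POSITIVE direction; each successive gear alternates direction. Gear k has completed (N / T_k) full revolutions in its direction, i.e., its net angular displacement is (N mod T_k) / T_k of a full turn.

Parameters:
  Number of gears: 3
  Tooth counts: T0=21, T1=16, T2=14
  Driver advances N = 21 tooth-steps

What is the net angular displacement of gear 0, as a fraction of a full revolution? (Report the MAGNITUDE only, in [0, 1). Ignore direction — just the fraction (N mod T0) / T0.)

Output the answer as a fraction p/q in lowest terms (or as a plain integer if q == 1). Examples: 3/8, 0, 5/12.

Chain of 3 gears, tooth counts: [21, 16, 14]
  gear 0: T0=21, direction=positive, advance = 21 mod 21 = 0 teeth = 0/21 turn
  gear 1: T1=16, direction=negative, advance = 21 mod 16 = 5 teeth = 5/16 turn
  gear 2: T2=14, direction=positive, advance = 21 mod 14 = 7 teeth = 7/14 turn
Gear 0: 21 mod 21 = 0
Fraction = 0 / 21 = 0/1 (gcd(0,21)=21) = 0

Answer: 0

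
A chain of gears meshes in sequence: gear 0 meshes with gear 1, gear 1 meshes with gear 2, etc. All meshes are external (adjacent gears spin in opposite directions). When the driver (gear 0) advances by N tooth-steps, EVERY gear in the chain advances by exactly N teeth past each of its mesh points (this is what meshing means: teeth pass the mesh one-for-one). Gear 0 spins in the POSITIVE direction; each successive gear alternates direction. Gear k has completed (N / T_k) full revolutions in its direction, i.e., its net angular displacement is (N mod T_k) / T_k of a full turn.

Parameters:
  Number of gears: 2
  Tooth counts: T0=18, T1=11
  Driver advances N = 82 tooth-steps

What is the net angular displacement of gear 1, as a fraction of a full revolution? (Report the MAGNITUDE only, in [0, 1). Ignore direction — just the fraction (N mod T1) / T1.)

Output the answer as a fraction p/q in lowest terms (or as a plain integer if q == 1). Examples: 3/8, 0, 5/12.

Chain of 2 gears, tooth counts: [18, 11]
  gear 0: T0=18, direction=positive, advance = 82 mod 18 = 10 teeth = 10/18 turn
  gear 1: T1=11, direction=negative, advance = 82 mod 11 = 5 teeth = 5/11 turn
Gear 1: 82 mod 11 = 5
Fraction = 5 / 11 = 5/11 (gcd(5,11)=1) = 5/11

Answer: 5/11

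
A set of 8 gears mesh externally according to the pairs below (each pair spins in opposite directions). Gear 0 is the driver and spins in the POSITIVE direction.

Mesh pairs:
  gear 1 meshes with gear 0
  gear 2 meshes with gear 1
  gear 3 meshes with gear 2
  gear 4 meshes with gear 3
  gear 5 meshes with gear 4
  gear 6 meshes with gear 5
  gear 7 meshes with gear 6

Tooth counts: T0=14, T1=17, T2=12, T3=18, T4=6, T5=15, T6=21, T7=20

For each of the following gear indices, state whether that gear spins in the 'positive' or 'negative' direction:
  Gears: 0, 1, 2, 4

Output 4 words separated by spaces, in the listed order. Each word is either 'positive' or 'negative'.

Gear 0 (driver): positive (depth 0)
  gear 1: meshes with gear 0 -> depth 1 -> negative (opposite of gear 0)
  gear 2: meshes with gear 1 -> depth 2 -> positive (opposite of gear 1)
  gear 3: meshes with gear 2 -> depth 3 -> negative (opposite of gear 2)
  gear 4: meshes with gear 3 -> depth 4 -> positive (opposite of gear 3)
  gear 5: meshes with gear 4 -> depth 5 -> negative (opposite of gear 4)
  gear 6: meshes with gear 5 -> depth 6 -> positive (opposite of gear 5)
  gear 7: meshes with gear 6 -> depth 7 -> negative (opposite of gear 6)
Queried indices 0, 1, 2, 4 -> positive, negative, positive, positive

Answer: positive negative positive positive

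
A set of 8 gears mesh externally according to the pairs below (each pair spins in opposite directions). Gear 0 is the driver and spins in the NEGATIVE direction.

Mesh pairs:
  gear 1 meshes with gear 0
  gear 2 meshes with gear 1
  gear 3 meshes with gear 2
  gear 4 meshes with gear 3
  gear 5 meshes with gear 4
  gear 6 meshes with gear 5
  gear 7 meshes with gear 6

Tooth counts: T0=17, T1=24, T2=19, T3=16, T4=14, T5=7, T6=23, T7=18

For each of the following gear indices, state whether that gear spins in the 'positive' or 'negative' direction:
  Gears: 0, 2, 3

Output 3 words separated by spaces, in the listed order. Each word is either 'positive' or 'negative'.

Answer: negative negative positive

Derivation:
Gear 0 (driver): negative (depth 0)
  gear 1: meshes with gear 0 -> depth 1 -> positive (opposite of gear 0)
  gear 2: meshes with gear 1 -> depth 2 -> negative (opposite of gear 1)
  gear 3: meshes with gear 2 -> depth 3 -> positive (opposite of gear 2)
  gear 4: meshes with gear 3 -> depth 4 -> negative (opposite of gear 3)
  gear 5: meshes with gear 4 -> depth 5 -> positive (opposite of gear 4)
  gear 6: meshes with gear 5 -> depth 6 -> negative (opposite of gear 5)
  gear 7: meshes with gear 6 -> depth 7 -> positive (opposite of gear 6)
Queried indices 0, 2, 3 -> negative, negative, positive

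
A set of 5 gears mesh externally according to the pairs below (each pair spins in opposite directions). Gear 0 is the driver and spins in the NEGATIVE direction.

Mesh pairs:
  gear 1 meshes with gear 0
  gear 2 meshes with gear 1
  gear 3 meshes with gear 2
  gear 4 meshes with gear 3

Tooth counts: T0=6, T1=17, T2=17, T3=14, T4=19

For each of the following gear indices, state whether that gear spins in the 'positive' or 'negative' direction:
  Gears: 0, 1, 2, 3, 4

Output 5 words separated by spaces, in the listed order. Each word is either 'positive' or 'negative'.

Answer: negative positive negative positive negative

Derivation:
Gear 0 (driver): negative (depth 0)
  gear 1: meshes with gear 0 -> depth 1 -> positive (opposite of gear 0)
  gear 2: meshes with gear 1 -> depth 2 -> negative (opposite of gear 1)
  gear 3: meshes with gear 2 -> depth 3 -> positive (opposite of gear 2)
  gear 4: meshes with gear 3 -> depth 4 -> negative (opposite of gear 3)
Queried indices 0, 1, 2, 3, 4 -> negative, positive, negative, positive, negative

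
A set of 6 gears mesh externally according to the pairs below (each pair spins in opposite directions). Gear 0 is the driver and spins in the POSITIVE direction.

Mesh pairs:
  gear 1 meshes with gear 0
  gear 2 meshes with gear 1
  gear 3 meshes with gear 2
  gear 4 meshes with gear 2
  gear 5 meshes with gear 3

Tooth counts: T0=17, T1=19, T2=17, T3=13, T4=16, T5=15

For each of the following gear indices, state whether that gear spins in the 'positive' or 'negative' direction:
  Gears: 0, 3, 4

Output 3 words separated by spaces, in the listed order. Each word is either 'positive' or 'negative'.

Gear 0 (driver): positive (depth 0)
  gear 1: meshes with gear 0 -> depth 1 -> negative (opposite of gear 0)
  gear 2: meshes with gear 1 -> depth 2 -> positive (opposite of gear 1)
  gear 3: meshes with gear 2 -> depth 3 -> negative (opposite of gear 2)
  gear 4: meshes with gear 2 -> depth 3 -> negative (opposite of gear 2)
  gear 5: meshes with gear 3 -> depth 4 -> positive (opposite of gear 3)
Queried indices 0, 3, 4 -> positive, negative, negative

Answer: positive negative negative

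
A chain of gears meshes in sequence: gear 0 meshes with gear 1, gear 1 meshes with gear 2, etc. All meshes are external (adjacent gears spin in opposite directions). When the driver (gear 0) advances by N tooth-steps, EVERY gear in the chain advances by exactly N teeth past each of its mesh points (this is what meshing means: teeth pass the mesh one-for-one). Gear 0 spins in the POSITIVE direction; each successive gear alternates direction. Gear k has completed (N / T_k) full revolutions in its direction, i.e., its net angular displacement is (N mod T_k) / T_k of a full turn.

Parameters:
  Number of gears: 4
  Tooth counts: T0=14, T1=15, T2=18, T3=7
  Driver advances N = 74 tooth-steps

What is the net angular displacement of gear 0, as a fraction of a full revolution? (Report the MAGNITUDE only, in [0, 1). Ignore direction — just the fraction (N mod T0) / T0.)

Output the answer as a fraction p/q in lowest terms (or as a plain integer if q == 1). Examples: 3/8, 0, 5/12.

Chain of 4 gears, tooth counts: [14, 15, 18, 7]
  gear 0: T0=14, direction=positive, advance = 74 mod 14 = 4 teeth = 4/14 turn
  gear 1: T1=15, direction=negative, advance = 74 mod 15 = 14 teeth = 14/15 turn
  gear 2: T2=18, direction=positive, advance = 74 mod 18 = 2 teeth = 2/18 turn
  gear 3: T3=7, direction=negative, advance = 74 mod 7 = 4 teeth = 4/7 turn
Gear 0: 74 mod 14 = 4
Fraction = 4 / 14 = 2/7 (gcd(4,14)=2) = 2/7

Answer: 2/7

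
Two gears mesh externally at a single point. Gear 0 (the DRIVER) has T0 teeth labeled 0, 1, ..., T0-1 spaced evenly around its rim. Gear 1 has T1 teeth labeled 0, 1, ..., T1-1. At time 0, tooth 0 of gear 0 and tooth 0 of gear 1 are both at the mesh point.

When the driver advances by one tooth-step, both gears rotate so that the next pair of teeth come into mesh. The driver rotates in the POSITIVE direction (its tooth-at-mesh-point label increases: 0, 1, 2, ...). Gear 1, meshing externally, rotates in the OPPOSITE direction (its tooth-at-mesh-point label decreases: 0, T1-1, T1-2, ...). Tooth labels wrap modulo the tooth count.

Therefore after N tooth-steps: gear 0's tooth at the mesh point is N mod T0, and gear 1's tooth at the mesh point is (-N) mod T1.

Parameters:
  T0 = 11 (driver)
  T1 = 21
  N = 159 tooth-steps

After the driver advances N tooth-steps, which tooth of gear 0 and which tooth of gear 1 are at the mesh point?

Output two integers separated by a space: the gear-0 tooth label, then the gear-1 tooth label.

Answer: 5 9

Derivation:
Gear 0 (driver, T0=11): tooth at mesh = N mod T0
  159 = 14 * 11 + 5, so 159 mod 11 = 5
  gear 0 tooth = 5
Gear 1 (driven, T1=21): tooth at mesh = (-N) mod T1
  159 = 7 * 21 + 12, so 159 mod 21 = 12
  (-159) mod 21 = (-12) mod 21 = 21 - 12 = 9
Mesh after 159 steps: gear-0 tooth 5 meets gear-1 tooth 9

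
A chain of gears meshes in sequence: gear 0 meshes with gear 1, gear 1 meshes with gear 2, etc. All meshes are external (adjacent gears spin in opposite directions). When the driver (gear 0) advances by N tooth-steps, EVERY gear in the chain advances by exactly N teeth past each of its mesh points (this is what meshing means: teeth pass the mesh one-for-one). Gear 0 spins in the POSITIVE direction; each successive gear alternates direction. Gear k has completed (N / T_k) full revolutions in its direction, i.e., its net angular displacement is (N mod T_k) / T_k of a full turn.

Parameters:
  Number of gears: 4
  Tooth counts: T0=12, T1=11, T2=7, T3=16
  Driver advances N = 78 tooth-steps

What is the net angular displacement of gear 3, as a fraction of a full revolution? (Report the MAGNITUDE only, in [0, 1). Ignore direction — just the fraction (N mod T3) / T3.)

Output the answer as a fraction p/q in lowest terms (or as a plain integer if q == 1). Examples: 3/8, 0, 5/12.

Answer: 7/8

Derivation:
Chain of 4 gears, tooth counts: [12, 11, 7, 16]
  gear 0: T0=12, direction=positive, advance = 78 mod 12 = 6 teeth = 6/12 turn
  gear 1: T1=11, direction=negative, advance = 78 mod 11 = 1 teeth = 1/11 turn
  gear 2: T2=7, direction=positive, advance = 78 mod 7 = 1 teeth = 1/7 turn
  gear 3: T3=16, direction=negative, advance = 78 mod 16 = 14 teeth = 14/16 turn
Gear 3: 78 mod 16 = 14
Fraction = 14 / 16 = 7/8 (gcd(14,16)=2) = 7/8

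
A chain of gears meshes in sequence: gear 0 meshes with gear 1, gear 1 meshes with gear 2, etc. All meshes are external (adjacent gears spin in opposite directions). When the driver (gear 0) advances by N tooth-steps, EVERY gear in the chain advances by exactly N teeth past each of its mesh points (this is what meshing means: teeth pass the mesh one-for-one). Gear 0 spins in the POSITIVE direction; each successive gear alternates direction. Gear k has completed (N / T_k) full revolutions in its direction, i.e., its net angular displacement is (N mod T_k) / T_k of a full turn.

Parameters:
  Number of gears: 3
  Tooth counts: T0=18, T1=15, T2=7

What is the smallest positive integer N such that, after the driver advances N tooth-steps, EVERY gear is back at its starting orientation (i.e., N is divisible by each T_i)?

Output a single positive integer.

Gear k returns to start when N is a multiple of T_k.
All gears at start simultaneously when N is a common multiple of [18, 15, 7]; the smallest such N is lcm(18, 15, 7).
Start: lcm = T0 = 18
Fold in T1=15: gcd(18, 15) = 3; lcm(18, 15) = 18 * 15 / 3 = 270 / 3 = 90
Fold in T2=7: gcd(90, 7) = 1; lcm(90, 7) = 90 * 7 / 1 = 630 / 1 = 630
Full cycle length = 630

Answer: 630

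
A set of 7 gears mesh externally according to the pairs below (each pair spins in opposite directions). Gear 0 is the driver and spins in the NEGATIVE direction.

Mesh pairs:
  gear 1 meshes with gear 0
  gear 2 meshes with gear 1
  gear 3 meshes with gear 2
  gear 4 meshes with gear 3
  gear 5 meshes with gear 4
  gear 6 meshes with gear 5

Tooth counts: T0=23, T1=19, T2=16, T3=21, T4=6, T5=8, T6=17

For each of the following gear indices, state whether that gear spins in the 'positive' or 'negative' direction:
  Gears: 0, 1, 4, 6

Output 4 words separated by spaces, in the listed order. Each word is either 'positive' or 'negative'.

Answer: negative positive negative negative

Derivation:
Gear 0 (driver): negative (depth 0)
  gear 1: meshes with gear 0 -> depth 1 -> positive (opposite of gear 0)
  gear 2: meshes with gear 1 -> depth 2 -> negative (opposite of gear 1)
  gear 3: meshes with gear 2 -> depth 3 -> positive (opposite of gear 2)
  gear 4: meshes with gear 3 -> depth 4 -> negative (opposite of gear 3)
  gear 5: meshes with gear 4 -> depth 5 -> positive (opposite of gear 4)
  gear 6: meshes with gear 5 -> depth 6 -> negative (opposite of gear 5)
Queried indices 0, 1, 4, 6 -> negative, positive, negative, negative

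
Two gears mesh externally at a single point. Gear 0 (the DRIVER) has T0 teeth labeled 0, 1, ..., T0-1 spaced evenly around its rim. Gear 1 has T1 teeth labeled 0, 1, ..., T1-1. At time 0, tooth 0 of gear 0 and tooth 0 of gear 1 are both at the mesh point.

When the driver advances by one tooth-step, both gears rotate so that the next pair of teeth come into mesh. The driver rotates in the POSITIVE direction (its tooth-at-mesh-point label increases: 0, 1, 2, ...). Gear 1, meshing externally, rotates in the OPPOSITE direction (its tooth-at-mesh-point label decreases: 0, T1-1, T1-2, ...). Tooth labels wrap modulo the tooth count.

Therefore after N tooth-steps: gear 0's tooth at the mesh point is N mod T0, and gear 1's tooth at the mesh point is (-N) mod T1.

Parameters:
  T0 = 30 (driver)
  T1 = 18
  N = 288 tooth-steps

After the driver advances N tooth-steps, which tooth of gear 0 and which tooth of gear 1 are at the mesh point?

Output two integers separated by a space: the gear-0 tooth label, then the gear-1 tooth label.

Answer: 18 0

Derivation:
Gear 0 (driver, T0=30): tooth at mesh = N mod T0
  288 = 9 * 30 + 18, so 288 mod 30 = 18
  gear 0 tooth = 18
Gear 1 (driven, T1=18): tooth at mesh = (-N) mod T1
  288 = 16 * 18 + 0, so 288 mod 18 = 0
  (-288) mod 18 = 0
Mesh after 288 steps: gear-0 tooth 18 meets gear-1 tooth 0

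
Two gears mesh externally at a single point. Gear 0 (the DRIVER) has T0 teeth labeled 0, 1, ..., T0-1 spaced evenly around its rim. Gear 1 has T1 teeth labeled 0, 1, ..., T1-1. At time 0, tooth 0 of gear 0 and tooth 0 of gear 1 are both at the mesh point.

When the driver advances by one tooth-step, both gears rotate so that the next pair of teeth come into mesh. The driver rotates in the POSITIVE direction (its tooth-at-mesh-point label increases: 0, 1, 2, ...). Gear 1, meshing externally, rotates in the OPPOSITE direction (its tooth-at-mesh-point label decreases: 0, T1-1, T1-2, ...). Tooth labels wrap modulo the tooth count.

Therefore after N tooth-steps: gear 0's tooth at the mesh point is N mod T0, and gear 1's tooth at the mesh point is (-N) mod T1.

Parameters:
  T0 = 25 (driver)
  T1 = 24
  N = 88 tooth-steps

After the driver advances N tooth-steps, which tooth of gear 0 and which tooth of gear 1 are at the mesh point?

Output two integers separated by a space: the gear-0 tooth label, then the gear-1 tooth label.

Gear 0 (driver, T0=25): tooth at mesh = N mod T0
  88 = 3 * 25 + 13, so 88 mod 25 = 13
  gear 0 tooth = 13
Gear 1 (driven, T1=24): tooth at mesh = (-N) mod T1
  88 = 3 * 24 + 16, so 88 mod 24 = 16
  (-88) mod 24 = (-16) mod 24 = 24 - 16 = 8
Mesh after 88 steps: gear-0 tooth 13 meets gear-1 tooth 8

Answer: 13 8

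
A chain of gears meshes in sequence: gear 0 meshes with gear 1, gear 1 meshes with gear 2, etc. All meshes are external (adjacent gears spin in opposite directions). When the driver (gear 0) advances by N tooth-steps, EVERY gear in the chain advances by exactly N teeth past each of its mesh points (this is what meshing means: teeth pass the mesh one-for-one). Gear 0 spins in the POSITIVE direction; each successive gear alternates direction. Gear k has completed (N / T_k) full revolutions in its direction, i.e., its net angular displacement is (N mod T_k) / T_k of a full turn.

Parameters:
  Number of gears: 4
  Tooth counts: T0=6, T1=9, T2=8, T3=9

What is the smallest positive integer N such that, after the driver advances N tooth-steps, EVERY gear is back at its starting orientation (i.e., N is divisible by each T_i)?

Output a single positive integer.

Answer: 72

Derivation:
Gear k returns to start when N is a multiple of T_k.
All gears at start simultaneously when N is a common multiple of [6, 9, 8, 9]; the smallest such N is lcm(6, 9, 8, 9).
Start: lcm = T0 = 6
Fold in T1=9: gcd(6, 9) = 3; lcm(6, 9) = 6 * 9 / 3 = 54 / 3 = 18
Fold in T2=8: gcd(18, 8) = 2; lcm(18, 8) = 18 * 8 / 2 = 144 / 2 = 72
Fold in T3=9: gcd(72, 9) = 9; lcm(72, 9) = 72 * 9 / 9 = 648 / 9 = 72
Full cycle length = 72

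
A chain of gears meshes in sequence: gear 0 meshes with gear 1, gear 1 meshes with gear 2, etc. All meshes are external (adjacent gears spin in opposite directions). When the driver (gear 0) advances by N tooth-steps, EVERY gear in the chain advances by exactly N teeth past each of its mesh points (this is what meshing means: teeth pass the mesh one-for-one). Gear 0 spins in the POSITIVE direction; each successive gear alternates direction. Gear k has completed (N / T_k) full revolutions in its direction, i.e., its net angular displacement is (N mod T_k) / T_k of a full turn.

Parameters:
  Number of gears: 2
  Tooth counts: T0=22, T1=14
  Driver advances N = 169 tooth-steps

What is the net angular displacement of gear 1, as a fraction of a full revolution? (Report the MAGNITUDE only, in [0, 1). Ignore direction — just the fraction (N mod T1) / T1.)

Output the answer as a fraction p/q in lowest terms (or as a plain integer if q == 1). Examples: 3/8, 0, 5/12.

Chain of 2 gears, tooth counts: [22, 14]
  gear 0: T0=22, direction=positive, advance = 169 mod 22 = 15 teeth = 15/22 turn
  gear 1: T1=14, direction=negative, advance = 169 mod 14 = 1 teeth = 1/14 turn
Gear 1: 169 mod 14 = 1
Fraction = 1 / 14 = 1/14 (gcd(1,14)=1) = 1/14

Answer: 1/14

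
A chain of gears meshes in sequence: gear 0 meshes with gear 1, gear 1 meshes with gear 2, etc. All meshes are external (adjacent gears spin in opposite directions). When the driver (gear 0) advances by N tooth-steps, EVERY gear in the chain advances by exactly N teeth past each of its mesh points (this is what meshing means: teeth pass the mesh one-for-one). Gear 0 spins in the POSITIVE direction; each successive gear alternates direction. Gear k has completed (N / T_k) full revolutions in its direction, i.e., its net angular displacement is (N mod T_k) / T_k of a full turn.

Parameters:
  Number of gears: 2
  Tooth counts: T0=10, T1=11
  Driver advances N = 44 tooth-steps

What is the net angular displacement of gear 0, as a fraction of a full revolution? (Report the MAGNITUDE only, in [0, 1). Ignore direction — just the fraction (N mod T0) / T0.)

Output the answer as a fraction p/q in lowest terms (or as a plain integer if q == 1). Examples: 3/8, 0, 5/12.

Chain of 2 gears, tooth counts: [10, 11]
  gear 0: T0=10, direction=positive, advance = 44 mod 10 = 4 teeth = 4/10 turn
  gear 1: T1=11, direction=negative, advance = 44 mod 11 = 0 teeth = 0/11 turn
Gear 0: 44 mod 10 = 4
Fraction = 4 / 10 = 2/5 (gcd(4,10)=2) = 2/5

Answer: 2/5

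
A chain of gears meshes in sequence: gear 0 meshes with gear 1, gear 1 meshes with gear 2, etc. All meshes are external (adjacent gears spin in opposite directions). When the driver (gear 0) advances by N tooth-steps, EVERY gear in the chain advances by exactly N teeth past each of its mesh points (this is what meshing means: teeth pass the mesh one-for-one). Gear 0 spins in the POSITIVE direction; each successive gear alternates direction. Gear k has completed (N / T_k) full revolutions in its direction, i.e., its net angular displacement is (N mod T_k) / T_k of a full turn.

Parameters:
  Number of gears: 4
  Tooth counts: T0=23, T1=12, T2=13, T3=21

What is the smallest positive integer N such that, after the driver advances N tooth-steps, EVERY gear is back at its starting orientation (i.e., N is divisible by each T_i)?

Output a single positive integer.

Answer: 25116

Derivation:
Gear k returns to start when N is a multiple of T_k.
All gears at start simultaneously when N is a common multiple of [23, 12, 13, 21]; the smallest such N is lcm(23, 12, 13, 21).
Start: lcm = T0 = 23
Fold in T1=12: gcd(23, 12) = 1; lcm(23, 12) = 23 * 12 / 1 = 276 / 1 = 276
Fold in T2=13: gcd(276, 13) = 1; lcm(276, 13) = 276 * 13 / 1 = 3588 / 1 = 3588
Fold in T3=21: gcd(3588, 21) = 3; lcm(3588, 21) = 3588 * 21 / 3 = 75348 / 3 = 25116
Full cycle length = 25116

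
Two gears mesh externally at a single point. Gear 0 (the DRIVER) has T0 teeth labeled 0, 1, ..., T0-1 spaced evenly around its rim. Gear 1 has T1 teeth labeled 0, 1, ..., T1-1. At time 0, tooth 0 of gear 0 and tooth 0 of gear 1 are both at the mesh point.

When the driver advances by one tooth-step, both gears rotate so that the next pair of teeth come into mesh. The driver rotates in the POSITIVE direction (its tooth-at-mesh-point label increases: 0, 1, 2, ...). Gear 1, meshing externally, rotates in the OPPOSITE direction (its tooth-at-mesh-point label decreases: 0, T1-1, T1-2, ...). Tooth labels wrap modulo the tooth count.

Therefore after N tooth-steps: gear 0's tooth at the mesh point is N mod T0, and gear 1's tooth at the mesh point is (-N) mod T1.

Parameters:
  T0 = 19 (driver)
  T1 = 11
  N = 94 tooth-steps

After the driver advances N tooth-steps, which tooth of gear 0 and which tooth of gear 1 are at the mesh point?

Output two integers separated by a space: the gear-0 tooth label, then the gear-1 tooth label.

Gear 0 (driver, T0=19): tooth at mesh = N mod T0
  94 = 4 * 19 + 18, so 94 mod 19 = 18
  gear 0 tooth = 18
Gear 1 (driven, T1=11): tooth at mesh = (-N) mod T1
  94 = 8 * 11 + 6, so 94 mod 11 = 6
  (-94) mod 11 = (-6) mod 11 = 11 - 6 = 5
Mesh after 94 steps: gear-0 tooth 18 meets gear-1 tooth 5

Answer: 18 5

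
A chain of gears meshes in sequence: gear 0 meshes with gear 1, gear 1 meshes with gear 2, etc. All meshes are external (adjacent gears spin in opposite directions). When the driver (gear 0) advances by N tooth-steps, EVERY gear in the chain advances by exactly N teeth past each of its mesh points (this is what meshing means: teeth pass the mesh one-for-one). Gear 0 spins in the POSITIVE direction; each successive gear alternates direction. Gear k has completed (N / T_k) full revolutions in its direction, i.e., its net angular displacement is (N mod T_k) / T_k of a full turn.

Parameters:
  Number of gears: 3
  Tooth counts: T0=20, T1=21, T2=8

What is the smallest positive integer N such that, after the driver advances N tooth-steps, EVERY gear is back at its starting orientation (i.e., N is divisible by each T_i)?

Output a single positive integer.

Answer: 840

Derivation:
Gear k returns to start when N is a multiple of T_k.
All gears at start simultaneously when N is a common multiple of [20, 21, 8]; the smallest such N is lcm(20, 21, 8).
Start: lcm = T0 = 20
Fold in T1=21: gcd(20, 21) = 1; lcm(20, 21) = 20 * 21 / 1 = 420 / 1 = 420
Fold in T2=8: gcd(420, 8) = 4; lcm(420, 8) = 420 * 8 / 4 = 3360 / 4 = 840
Full cycle length = 840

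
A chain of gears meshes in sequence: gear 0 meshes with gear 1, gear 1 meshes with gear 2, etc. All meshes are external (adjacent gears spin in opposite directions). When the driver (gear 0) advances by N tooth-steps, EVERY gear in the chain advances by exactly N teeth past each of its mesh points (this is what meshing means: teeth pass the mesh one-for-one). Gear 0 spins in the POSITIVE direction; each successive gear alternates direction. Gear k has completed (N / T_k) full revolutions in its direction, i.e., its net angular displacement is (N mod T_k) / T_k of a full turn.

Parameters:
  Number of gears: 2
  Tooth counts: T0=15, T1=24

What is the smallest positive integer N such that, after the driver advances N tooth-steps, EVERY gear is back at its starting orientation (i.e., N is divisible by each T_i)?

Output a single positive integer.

Answer: 120

Derivation:
Gear k returns to start when N is a multiple of T_k.
All gears at start simultaneously when N is a common multiple of [15, 24]; the smallest such N is lcm(15, 24).
Start: lcm = T0 = 15
Fold in T1=24: gcd(15, 24) = 3; lcm(15, 24) = 15 * 24 / 3 = 360 / 3 = 120
Full cycle length = 120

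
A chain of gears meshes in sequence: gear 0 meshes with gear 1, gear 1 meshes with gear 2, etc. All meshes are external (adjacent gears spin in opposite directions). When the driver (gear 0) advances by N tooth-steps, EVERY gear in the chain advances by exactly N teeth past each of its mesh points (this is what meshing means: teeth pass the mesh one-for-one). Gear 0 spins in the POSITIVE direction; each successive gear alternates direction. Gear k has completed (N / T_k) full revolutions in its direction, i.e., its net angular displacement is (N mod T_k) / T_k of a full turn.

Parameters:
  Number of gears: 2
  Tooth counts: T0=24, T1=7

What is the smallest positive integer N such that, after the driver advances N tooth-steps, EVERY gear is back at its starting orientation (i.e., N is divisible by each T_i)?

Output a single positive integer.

Gear k returns to start when N is a multiple of T_k.
All gears at start simultaneously when N is a common multiple of [24, 7]; the smallest such N is lcm(24, 7).
Start: lcm = T0 = 24
Fold in T1=7: gcd(24, 7) = 1; lcm(24, 7) = 24 * 7 / 1 = 168 / 1 = 168
Full cycle length = 168

Answer: 168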